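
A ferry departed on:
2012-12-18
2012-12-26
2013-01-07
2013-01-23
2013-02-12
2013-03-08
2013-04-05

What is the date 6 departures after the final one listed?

2013-12-13

Gaps: 8, 12, 16, 20, 24, 28 days — each gap is 4 larger than the previous one.
Next gap: 32 days. 2013-04-05 + 32 days = 2013-05-07.
Next gap: 36 days. 2013-05-07 + 36 days = 2013-06-12.
Next gap: 40 days. 2013-06-12 + 40 days = 2013-07-22.
Next gap: 44 days. 2013-07-22 + 44 days = 2013-09-04.
Next gap: 48 days. 2013-09-04 + 48 days = 2013-10-22.
Next gap: 52 days. 2013-10-22 + 52 days = 2013-12-13.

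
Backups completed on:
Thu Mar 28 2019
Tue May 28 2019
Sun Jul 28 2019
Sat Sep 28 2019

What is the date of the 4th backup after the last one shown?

Gaps: 61, 61, 62 days — not constant. Every event is on the 28th of the month.
Pattern: the 28th of every 2 months.
Next: November 2019 → Thu Nov 28 2019.
Next: January 2020 → Tue Jan 28 2020.
Next: March 2020 → Sat Mar 28 2020.
Next: May 2020 → Thu May 28 2020.

Thu May 28 2020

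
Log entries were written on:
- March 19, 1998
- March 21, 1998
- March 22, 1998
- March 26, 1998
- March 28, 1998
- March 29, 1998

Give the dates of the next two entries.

April 2, 1998; April 4, 1998

Gaps: 2, 1, 4, 2, 1 days — not constant, but cyclic with period 3.
The events fall on every Thursday, Saturday and Sunday.
The following Thursday is April 2, 1998.
Next Saturday: April 4, 1998.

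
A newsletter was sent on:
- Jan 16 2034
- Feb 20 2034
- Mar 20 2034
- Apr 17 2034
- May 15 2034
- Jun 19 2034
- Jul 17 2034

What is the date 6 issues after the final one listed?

Jan 15 2035

Gaps: 35, 28, 28, 28, 35, 28 days — a mix of 28 and 35. Every date is a Monday.
Each is the 3rd Monday of its month.
August 2034 — 3rd Monday is Aug 21 2034.
3rd Monday of September 2034: Sep 18 2034.
October 2034 — 3rd Monday is Oct 16 2034.
3rd Monday of November 2034: Nov 20 2034.
December 2034 — 3rd Monday is Dec 18 2034.
January 2035 — 3rd Monday is Jan 15 2035.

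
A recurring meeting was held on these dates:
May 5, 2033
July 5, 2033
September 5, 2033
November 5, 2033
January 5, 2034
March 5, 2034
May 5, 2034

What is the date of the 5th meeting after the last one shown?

March 5, 2035

Gaps: 61, 62, 61, 61, 59, 61 days — not constant. Every event is on the 5th of the month.
Pattern: the 5th of every 2 months.
July 2034: July 5, 2034.
September 2034: September 5, 2034.
November 2034: November 5, 2034.
Next: January 2035 → January 5, 2035.
Next: March 2035 → March 5, 2035.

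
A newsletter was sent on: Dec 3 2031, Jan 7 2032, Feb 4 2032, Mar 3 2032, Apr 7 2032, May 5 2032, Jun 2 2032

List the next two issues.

All dates are Wednesdays, 35, 28, 28, 35, 28, 28 days apart.
Specifically, the 1st Wednesday of each month.
July 2032 — 1st Wednesday is Jul 7 2032.
1st Wednesday of August 2032: Aug 4 2032.

Jul 7 2032, Aug 4 2032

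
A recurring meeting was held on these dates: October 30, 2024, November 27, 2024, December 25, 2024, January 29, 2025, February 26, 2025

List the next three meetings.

All Wednesdays; the gaps (28, 28, 35, 28) vary with month length.
This is the last Wednesday of each month.
March 2025 ends with Wednesday March 26, 2025.
April 2025 ends with Wednesday April 30, 2025.
Last Wednesday of May 2025: May 28, 2025.

March 26, 2025; April 30, 2025; May 28, 2025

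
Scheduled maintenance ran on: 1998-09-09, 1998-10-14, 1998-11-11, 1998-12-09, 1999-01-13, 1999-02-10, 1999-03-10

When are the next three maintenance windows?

All dates are Wednesdays, 35, 28, 28, 35, 28, 28 days apart.
Specifically, the 2nd Wednesday of each month.
April 1999 — 2nd Wednesday is 1999-04-14.
May 1999 — 2nd Wednesday is 1999-05-12.
2nd Wednesday of June 1999: 1999-06-09.

1999-04-14, 1999-05-12, 1999-06-09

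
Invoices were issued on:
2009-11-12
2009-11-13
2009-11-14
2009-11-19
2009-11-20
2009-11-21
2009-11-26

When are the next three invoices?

Every event lands on a Thursday or Friday or Saturday (gaps cycle 1, 1, 5, 1, 1, 5).
So the schedule is: every Thursday, Friday and Saturday.
Next Friday: 2009-11-27.
The following Saturday is 2009-11-28.
Next Thursday: 2009-12-03.

2009-11-27, 2009-11-28, 2009-12-03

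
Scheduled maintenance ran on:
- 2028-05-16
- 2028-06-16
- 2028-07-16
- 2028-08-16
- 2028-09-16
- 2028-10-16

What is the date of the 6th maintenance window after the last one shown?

2029-04-16

The day-of-month is always 16 (31, 30, 31, 31, 30 days between events).
So this recurs on the 16th of each month.
November 2028: 2028-11-16.
December 2028: 2028-12-16.
January 2029: 2029-01-16.
Next: February 2029 → 2029-02-16.
Next: March 2029 → 2029-03-16.
April 2029: 2029-04-16.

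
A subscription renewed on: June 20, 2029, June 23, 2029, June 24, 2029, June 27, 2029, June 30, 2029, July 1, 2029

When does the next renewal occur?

July 4, 2029

The gap pattern 3, 1, 3, 3, 1 repeats every 3 events.
These are the Wednesdays, Saturdays and Sundays of each week.
Next Wednesday: July 4, 2029.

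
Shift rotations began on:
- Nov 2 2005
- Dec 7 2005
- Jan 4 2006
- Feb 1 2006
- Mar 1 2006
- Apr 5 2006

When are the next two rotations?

These are Wednesdays at 28- or 35-day spacing (35, 28, 28, 28, 35).
The pattern: 1st Wednesday of the month.
1st Wednesday of May 2006: May 3 2006.
June 2006 — 1st Wednesday is Jun 7 2006.

May 3 2006, Jun 7 2006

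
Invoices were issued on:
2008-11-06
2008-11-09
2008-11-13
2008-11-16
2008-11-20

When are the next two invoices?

2008-11-23, 2008-11-27

The gap pattern 3, 4, 3, 4 repeats every 2 events.
These are the Thursdays and Sundays of each week.
Next Sunday: 2008-11-23.
Next Thursday: 2008-11-27.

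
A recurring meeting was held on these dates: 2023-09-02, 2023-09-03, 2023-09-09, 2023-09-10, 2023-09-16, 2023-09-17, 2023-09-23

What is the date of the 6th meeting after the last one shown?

2023-10-14

Gaps: 1, 6, 1, 6, 1, 6 days — not constant, but cyclic with period 2.
The events fall on every Saturday and Sunday.
Next Sunday: 2023-09-24.
The following Saturday is 2023-09-30.
Next Sunday: 2023-10-01.
Next Saturday: 2023-10-07.
The following Sunday is 2023-10-08.
Next Saturday: 2023-10-14.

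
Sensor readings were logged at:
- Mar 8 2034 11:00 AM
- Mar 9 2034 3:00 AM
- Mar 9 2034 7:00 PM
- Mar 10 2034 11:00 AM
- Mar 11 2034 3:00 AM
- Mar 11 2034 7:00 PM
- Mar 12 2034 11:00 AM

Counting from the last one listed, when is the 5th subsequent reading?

Spacing: 16, 16, 16, 16, 16, 16 h — constant 16 h.
Mar 12 2034 11:00 AM + 16 h = Mar 13 2034 3:00 AM.
Mar 13 2034 3:00 AM + 16 h = Mar 13 2034 7:00 PM.
Mar 13 2034 7:00 PM + 16 h = Mar 14 2034 11:00 AM.
Mar 14 2034 11:00 AM + 16 h = Mar 15 2034 3:00 AM.
Mar 15 2034 3:00 AM + 16 h = Mar 15 2034 7:00 PM.

Mar 15 2034 7:00 PM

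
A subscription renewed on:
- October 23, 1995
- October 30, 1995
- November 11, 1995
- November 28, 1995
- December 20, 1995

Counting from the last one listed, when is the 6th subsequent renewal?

Gaps: 7, 12, 17, 22 days — each gap is 5 larger than the previous one.
Next gap: 27 days. December 20, 1995 + 27 days = January 16, 1996.
Next gap: 32 days. January 16, 1996 + 32 days = February 17, 1996.
Next gap: 37 days. February 17, 1996 + 37 days = March 25, 1996.
Next gap: 42 days. March 25, 1996 + 42 days = May 6, 1996.
Next gap: 47 days. May 6, 1996 + 47 days = June 22, 1996.
Next gap: 52 days. June 22, 1996 + 52 days = August 13, 1996.

August 13, 1996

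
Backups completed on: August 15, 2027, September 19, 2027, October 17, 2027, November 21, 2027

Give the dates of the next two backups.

Gaps: 35, 28, 35 days — a mix of 28 and 35. Every date is a Sunday.
Each is the 3rd Sunday of its month.
December 2027 — 3rd Sunday is December 19, 2027.
January 2028 — 3rd Sunday is January 16, 2028.

December 19, 2027; January 16, 2028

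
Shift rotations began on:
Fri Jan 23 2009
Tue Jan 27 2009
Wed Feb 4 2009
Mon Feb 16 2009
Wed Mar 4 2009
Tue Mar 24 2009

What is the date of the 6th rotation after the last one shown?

The spacing grows by 4 each time: 4, 8, 12, 16, 20 days.
Next gap: 24 days. Tue Mar 24 2009 + 24 days = Fri Apr 17 2009.
Next gap: 28 days. Fri Apr 17 2009 + 28 days = Fri May 15 2009.
Next gap: 32 days. Fri May 15 2009 + 32 days = Tue Jun 16 2009.
Next gap: 36 days. Tue Jun 16 2009 + 36 days = Wed Jul 22 2009.
Next gap: 40 days. Wed Jul 22 2009 + 40 days = Mon Aug 31 2009.
Next gap: 44 days. Mon Aug 31 2009 + 44 days = Wed Oct 14 2009.

Wed Oct 14 2009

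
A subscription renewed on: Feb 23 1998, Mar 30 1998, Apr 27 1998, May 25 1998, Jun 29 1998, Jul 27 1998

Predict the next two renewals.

Aug 31 1998, Sep 28 1998

Every date is a Monday; gaps 35, 28, 28, 35, 28 days.
Each is the last Monday of its month (at least one falls on the 29th or later, ruling out '4th Monday').
August 1998 ends with Monday Aug 31 1998.
September 1998 ends with Monday Sep 28 1998.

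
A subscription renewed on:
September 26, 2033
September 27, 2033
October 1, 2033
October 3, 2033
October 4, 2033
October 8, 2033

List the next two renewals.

Every event lands on a Monday or Tuesday or Saturday (gaps cycle 1, 4, 2, 1, 4).
So the schedule is: every Monday, Tuesday and Saturday.
The following Monday is October 10, 2033.
Next Tuesday: October 11, 2033.

October 10, 2033; October 11, 2033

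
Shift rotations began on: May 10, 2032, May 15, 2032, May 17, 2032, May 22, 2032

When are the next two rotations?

Every event lands on a Monday or Saturday (gaps cycle 5, 2, 5).
So the schedule is: every Monday and Saturday.
Next Monday: May 24, 2032.
The following Saturday is May 29, 2032.

May 24, 2032; May 29, 2032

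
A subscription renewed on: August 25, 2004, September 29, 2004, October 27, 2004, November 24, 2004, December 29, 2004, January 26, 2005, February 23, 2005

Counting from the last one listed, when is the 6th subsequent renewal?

August 31, 2005

Every date is a Wednesday; gaps 35, 28, 28, 35, 28, 28 days.
Each is the last Wednesday of its month (at least one falls on the 29th or later, ruling out '4th Wednesday').
Last Wednesday of March 2005: March 30, 2005.
Last Wednesday of April 2005: April 27, 2005.
May 2005 ends with Wednesday May 25, 2005.
June 2005 ends with Wednesday June 29, 2005.
July 2005 ends with Wednesday July 27, 2005.
Last Wednesday of August 2005: August 31, 2005.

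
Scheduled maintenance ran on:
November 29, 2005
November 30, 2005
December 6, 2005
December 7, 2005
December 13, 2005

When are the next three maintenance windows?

December 14, 2005; December 20, 2005; December 21, 2005

Every event lands on a Tuesday or Wednesday (gaps cycle 1, 6, 1, 6).
So the schedule is: every Tuesday and Wednesday.
The following Wednesday is December 14, 2005.
Next Tuesday: December 20, 2005.
Next Wednesday: December 21, 2005.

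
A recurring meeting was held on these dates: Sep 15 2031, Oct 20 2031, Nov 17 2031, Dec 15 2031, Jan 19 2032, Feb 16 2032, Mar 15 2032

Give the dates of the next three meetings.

All dates are Mondays, 35, 28, 28, 35, 28, 28 days apart.
Specifically, the 3rd Monday of each month.
3rd Monday of April 2032: Apr 19 2032.
May 2032 — 3rd Monday is May 17 2032.
June 2032 — 3rd Monday is Jun 21 2032.

Apr 19 2032, May 17 2032, Jun 21 2032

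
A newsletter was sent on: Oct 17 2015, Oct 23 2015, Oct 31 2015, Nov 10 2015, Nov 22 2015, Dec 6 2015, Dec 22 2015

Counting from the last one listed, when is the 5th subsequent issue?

Gaps: 6, 8, 10, 12, 14, 16 days — each gap is 2 larger than the previous one.
Next gap: 18 days. Dec 22 2015 + 18 days = Jan 9 2016.
Next gap: 20 days. Jan 9 2016 + 20 days = Jan 29 2016.
Next gap: 22 days. Jan 29 2016 + 22 days = Feb 20 2016.
Next gap: 24 days. Feb 20 2016 + 24 days = Mar 15 2016.
Next gap: 26 days. Mar 15 2016 + 26 days = Apr 10 2016.

Apr 10 2016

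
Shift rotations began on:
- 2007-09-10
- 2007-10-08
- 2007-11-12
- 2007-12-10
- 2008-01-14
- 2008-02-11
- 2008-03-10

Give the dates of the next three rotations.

2008-04-14, 2008-05-12, 2008-06-09

All dates are Mondays, 28, 35, 28, 35, 28, 28 days apart.
Specifically, the 2nd Monday of each month.
April 2008 — 2nd Monday is 2008-04-14.
2nd Monday of May 2008: 2008-05-12.
2nd Monday of June 2008: 2008-06-09.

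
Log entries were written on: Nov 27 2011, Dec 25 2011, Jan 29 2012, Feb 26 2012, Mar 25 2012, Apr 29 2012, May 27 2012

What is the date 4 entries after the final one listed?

Sep 30 2012

Every date is a Sunday; gaps 28, 35, 28, 28, 35, 28 days.
Each is the last Sunday of its month (at least one falls on the 29th or later, ruling out '4th Sunday').
June 2012 ends with Sunday Jun 24 2012.
July 2012 ends with Sunday Jul 29 2012.
August 2012 ends with Sunday Aug 26 2012.
September 2012 ends with Sunday Sep 30 2012.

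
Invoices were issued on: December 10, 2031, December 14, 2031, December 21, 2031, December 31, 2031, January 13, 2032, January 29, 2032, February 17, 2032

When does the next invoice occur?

The spacing grows by 3 each time: 4, 7, 10, 13, 16, 19 days.
Next gap: 22 days. February 17, 2032 + 22 days = March 10, 2032.

March 10, 2032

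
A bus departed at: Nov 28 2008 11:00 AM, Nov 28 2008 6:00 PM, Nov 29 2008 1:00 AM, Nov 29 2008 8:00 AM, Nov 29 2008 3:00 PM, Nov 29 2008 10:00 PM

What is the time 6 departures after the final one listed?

The interval is a steady 7 hours (7, 7, 7, 7, 7).
Nov 29 2008 10:00 PM + 7 h = Nov 30 2008 5:00 AM.
Nov 30 2008 5:00 AM + 7 h = Nov 30 2008 12:00 PM.
Nov 30 2008 12:00 PM + 7 h = Nov 30 2008 7:00 PM.
Nov 30 2008 7:00 PM + 7 h = Dec 1 2008 2:00 AM.
Dec 1 2008 2:00 AM + 7 h = Dec 1 2008 9:00 AM.
Dec 1 2008 9:00 AM + 7 h = Dec 1 2008 4:00 PM.

Dec 1 2008 4:00 PM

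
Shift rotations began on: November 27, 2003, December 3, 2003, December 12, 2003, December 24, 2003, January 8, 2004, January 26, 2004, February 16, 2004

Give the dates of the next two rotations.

The spacing grows by 3 each time: 6, 9, 12, 15, 18, 21 days.
Next gap: 24 days. February 16, 2004 + 24 days = March 11, 2004.
Next gap: 27 days. March 11, 2004 + 27 days = April 7, 2004.

March 11, 2004; April 7, 2004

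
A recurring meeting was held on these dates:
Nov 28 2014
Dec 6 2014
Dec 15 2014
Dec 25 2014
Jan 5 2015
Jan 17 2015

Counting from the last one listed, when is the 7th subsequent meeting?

Intervals are 8, 9, 10, 11, 12 days — an arithmetic progression with common difference 1.
Next gap: 13 days. Jan 17 2015 + 13 days = Jan 30 2015.
Next gap: 14 days. Jan 30 2015 + 14 days = Feb 13 2015.
Next gap: 15 days. Feb 13 2015 + 15 days = Feb 28 2015.
Next gap: 16 days. Feb 28 2015 + 16 days = Mar 16 2015.
Next gap: 17 days. Mar 16 2015 + 17 days = Apr 2 2015.
Next gap: 18 days. Apr 2 2015 + 18 days = Apr 20 2015.
Next gap: 19 days. Apr 20 2015 + 19 days = May 9 2015.

May 9 2015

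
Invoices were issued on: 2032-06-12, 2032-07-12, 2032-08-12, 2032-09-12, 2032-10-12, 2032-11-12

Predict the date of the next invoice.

2032-12-12

Each date is the 12th; the gaps (30, 31, 31, 30, 31) track the month lengths.
The rule is the 12th of each month.
Next: December 2032 → 2032-12-12.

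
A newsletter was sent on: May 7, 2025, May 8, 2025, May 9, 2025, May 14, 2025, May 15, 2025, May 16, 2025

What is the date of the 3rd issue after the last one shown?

Gaps: 1, 1, 5, 1, 1 days — not constant, but cyclic with period 3.
The events fall on every Wednesday, Thursday and Friday.
The following Wednesday is May 21, 2025.
The following Thursday is May 22, 2025.
The following Friday is May 23, 2025.

May 23, 2025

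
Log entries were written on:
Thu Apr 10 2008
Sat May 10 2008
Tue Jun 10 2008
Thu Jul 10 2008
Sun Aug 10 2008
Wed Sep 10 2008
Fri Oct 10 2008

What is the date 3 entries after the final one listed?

Gaps: 30, 31, 30, 31, 31, 30 days — not constant. Every event is on the 10th of the month.
Pattern: the 10th of each month.
November 2008: Mon Nov 10 2008.
December 2008: Wed Dec 10 2008.
Next: January 2009 → Sat Jan 10 2009.

Sat Jan 10 2009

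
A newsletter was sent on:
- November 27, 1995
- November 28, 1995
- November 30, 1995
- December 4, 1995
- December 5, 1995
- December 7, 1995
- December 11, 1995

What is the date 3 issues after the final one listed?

The gap pattern 1, 2, 4, 1, 2, 4 repeats every 3 events.
These are the Mondays, Tuesdays and Thursdays of each week.
The following Tuesday is December 12, 1995.
Next Thursday: December 14, 1995.
The following Monday is December 18, 1995.

December 18, 1995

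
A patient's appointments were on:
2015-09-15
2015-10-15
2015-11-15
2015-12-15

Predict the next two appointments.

Gaps: 30, 31, 30 days — not constant. Every event is on the 15th of the month.
Pattern: the 15th of each month.
Next: January 2016 → 2016-01-15.
February 2016: 2016-02-15.

2016-01-15, 2016-02-15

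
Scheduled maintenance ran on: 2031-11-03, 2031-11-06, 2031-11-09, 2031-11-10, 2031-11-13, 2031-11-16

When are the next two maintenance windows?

2031-11-17, 2031-11-20

The gap pattern 3, 3, 1, 3, 3 repeats every 3 events.
These are the Mondays, Thursdays and Sundays of each week.
Next Monday: 2031-11-17.
The following Thursday is 2031-11-20.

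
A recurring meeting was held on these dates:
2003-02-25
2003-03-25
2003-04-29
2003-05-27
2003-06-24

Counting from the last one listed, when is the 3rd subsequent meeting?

Every date is a Tuesday; gaps 28, 35, 28, 28 days.
Each is the last Tuesday of its month (at least one falls on the 29th or later, ruling out '4th Tuesday').
July 2003 ends with Tuesday 2003-07-29.
August 2003 ends with Tuesday 2003-08-26.
September 2003 ends with Tuesday 2003-09-30.

2003-09-30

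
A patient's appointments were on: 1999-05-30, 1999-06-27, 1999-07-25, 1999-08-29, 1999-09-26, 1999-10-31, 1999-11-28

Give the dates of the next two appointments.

1999-12-26, 2000-01-30

Every date is a Sunday; gaps 28, 28, 35, 28, 35, 28 days.
Each is the last Sunday of its month (at least one falls on the 29th or later, ruling out '4th Sunday').
December 1999 ends with Sunday 1999-12-26.
Last Sunday of January 2000: 2000-01-30.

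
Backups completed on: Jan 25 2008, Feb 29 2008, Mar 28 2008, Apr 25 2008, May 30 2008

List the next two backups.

Jun 27 2008, Jul 25 2008

These are Fridays with 35, 28, 28, 35-day gaps.
Each is the final Friday of its month — Feb 29 2008 is past the 28th, so '4th Friday' doesn't fit.
June 2008 ends with Friday Jun 27 2008.
Last Friday of July 2008: Jul 25 2008.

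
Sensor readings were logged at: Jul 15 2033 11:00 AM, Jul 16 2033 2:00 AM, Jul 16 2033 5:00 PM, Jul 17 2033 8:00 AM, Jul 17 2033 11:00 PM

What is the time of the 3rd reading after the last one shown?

Spacing: 15, 15, 15, 15 h — constant 15 h.
Jul 17 2033 11:00 PM + 15 h = Jul 18 2033 2:00 PM.
Jul 18 2033 2:00 PM + 15 h = Jul 19 2033 5:00 AM.
Jul 19 2033 5:00 AM + 15 h = Jul 19 2033 8:00 PM.

Jul 19 2033 8:00 PM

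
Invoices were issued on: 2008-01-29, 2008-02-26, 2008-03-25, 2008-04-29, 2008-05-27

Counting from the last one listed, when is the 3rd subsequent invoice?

These are Tuesdays with 28, 28, 35, 28-day gaps.
Each is the final Tuesday of its month — 2008-01-29 is past the 28th, so '4th Tuesday' doesn't fit.
Last Tuesday of June 2008: 2008-06-24.
Last Tuesday of July 2008: 2008-07-29.
Last Tuesday of August 2008: 2008-08-26.

2008-08-26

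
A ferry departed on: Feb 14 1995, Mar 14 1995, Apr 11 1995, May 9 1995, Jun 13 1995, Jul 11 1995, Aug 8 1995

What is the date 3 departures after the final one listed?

These are Tuesdays at 28- or 35-day spacing (28, 28, 28, 35, 28, 28).
The pattern: 2nd Tuesday of the month.
September 1995 — 2nd Tuesday is Sep 12 1995.
October 1995 — 2nd Tuesday is Oct 10 1995.
November 1995 — 2nd Tuesday is Nov 14 1995.

Nov 14 1995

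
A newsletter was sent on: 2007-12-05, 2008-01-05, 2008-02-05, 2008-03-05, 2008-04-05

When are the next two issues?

Each date is the 5th; the gaps (31, 31, 29, 31) track the month lengths.
The rule is the 5th of each month.
Next: May 2008 → 2008-05-05.
June 2008: 2008-06-05.

2008-05-05, 2008-06-05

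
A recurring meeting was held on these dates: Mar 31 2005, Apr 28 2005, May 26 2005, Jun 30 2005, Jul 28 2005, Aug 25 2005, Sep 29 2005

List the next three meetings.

Oct 27 2005, Nov 24 2005, Dec 29 2005

Every date is a Thursday; gaps 28, 28, 35, 28, 28, 35 days.
Each is the last Thursday of its month (at least one falls on the 29th or later, ruling out '4th Thursday').
October 2005 ends with Thursday Oct 27 2005.
November 2005 ends with Thursday Nov 24 2005.
December 2005 ends with Thursday Dec 29 2005.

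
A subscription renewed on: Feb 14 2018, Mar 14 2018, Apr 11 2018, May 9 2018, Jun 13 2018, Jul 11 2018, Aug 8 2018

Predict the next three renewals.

All dates are Wednesdays, 28, 28, 28, 35, 28, 28 days apart.
Specifically, the 2nd Wednesday of each month.
2nd Wednesday of September 2018: Sep 12 2018.
2nd Wednesday of October 2018: Oct 10 2018.
November 2018 — 2nd Wednesday is Nov 14 2018.

Sep 12 2018, Oct 10 2018, Nov 14 2018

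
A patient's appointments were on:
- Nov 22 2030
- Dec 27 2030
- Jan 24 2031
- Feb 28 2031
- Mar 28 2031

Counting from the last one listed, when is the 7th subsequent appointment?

Oct 24 2031

All dates are Fridays, 35, 28, 35, 28 days apart.
Specifically, the 4th Friday of each month.
4th Friday of April 2031: Apr 25 2031.
4th Friday of May 2031: May 23 2031.
June 2031 — 4th Friday is Jun 27 2031.
July 2031 — 4th Friday is Jul 25 2031.
August 2031 — 4th Friday is Aug 22 2031.
September 2031 — 4th Friday is Sep 26 2031.
4th Friday of October 2031: Oct 24 2031.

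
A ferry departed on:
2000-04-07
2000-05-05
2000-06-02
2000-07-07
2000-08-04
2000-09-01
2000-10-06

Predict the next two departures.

These are Fridays at 28- or 35-day spacing (28, 28, 35, 28, 28, 35).
The pattern: 1st Friday of the month.
1st Friday of November 2000: 2000-11-03.
1st Friday of December 2000: 2000-12-01.

2000-11-03, 2000-12-01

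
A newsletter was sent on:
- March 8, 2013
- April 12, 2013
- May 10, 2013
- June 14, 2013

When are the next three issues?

July 12, 2013; August 9, 2013; September 13, 2013

These are Fridays at 28- or 35-day spacing (35, 28, 35).
The pattern: 2nd Friday of the month.
July 2013 — 2nd Friday is July 12, 2013.
August 2013 — 2nd Friday is August 9, 2013.
September 2013 — 2nd Friday is September 13, 2013.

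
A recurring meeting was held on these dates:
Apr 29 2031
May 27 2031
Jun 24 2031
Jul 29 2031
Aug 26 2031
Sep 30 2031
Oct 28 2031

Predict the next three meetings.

Nov 25 2031, Dec 30 2031, Jan 27 2032

Every date is a Tuesday; gaps 28, 28, 35, 28, 35, 28 days.
Each is the last Tuesday of its month (at least one falls on the 29th or later, ruling out '4th Tuesday').
Last Tuesday of November 2031: Nov 25 2031.
December 2031 ends with Tuesday Dec 30 2031.
January 2032 ends with Tuesday Jan 27 2032.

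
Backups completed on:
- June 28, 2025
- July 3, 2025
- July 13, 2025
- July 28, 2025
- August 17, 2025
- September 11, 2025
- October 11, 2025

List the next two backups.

November 15, 2025; December 25, 2025

The spacing grows by 5 each time: 5, 10, 15, 20, 25, 30 days.
Next gap: 35 days. October 11, 2025 + 35 days = November 15, 2025.
Next gap: 40 days. November 15, 2025 + 40 days = December 25, 2025.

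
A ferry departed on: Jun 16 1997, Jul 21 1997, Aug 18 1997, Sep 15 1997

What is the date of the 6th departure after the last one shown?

Mar 16 1998

Gaps: 35, 28, 28 days — a mix of 28 and 35. Every date is a Monday.
Each is the 3rd Monday of its month.
October 1997 — 3rd Monday is Oct 20 1997.
3rd Monday of November 1997: Nov 17 1997.
3rd Monday of December 1997: Dec 15 1997.
3rd Monday of January 1998: Jan 19 1998.
February 1998 — 3rd Monday is Feb 16 1998.
March 1998 — 3rd Monday is Mar 16 1998.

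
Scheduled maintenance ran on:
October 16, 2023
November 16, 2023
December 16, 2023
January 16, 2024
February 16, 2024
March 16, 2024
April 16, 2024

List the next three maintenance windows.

May 16, 2024; June 16, 2024; July 16, 2024

The day-of-month is always 16 (31, 30, 31, 31, 29, 31 days between events).
So this recurs on the 16th of each month.
Next: May 2024 → May 16, 2024.
June 2024: June 16, 2024.
July 2024: July 16, 2024.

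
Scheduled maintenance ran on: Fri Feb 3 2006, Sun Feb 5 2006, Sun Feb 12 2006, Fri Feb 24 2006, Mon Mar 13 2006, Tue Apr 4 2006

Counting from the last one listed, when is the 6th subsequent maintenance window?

Mon Nov 27 2006

The spacing grows by 5 each time: 2, 7, 12, 17, 22 days.
Next gap: 27 days. Tue Apr 4 2006 + 27 days = Mon May 1 2006.
Next gap: 32 days. Mon May 1 2006 + 32 days = Fri Jun 2 2006.
Next gap: 37 days. Fri Jun 2 2006 + 37 days = Sun Jul 9 2006.
Next gap: 42 days. Sun Jul 9 2006 + 42 days = Sun Aug 20 2006.
Next gap: 47 days. Sun Aug 20 2006 + 47 days = Fri Oct 6 2006.
Next gap: 52 days. Fri Oct 6 2006 + 52 days = Mon Nov 27 2006.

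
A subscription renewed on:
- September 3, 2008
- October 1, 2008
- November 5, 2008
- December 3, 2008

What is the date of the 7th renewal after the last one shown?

July 1, 2009

These are Wednesdays at 28- or 35-day spacing (28, 35, 28).
The pattern: 1st Wednesday of the month.
1st Wednesday of January 2009: January 7, 2009.
1st Wednesday of February 2009: February 4, 2009.
1st Wednesday of March 2009: March 4, 2009.
1st Wednesday of April 2009: April 1, 2009.
May 2009 — 1st Wednesday is May 6, 2009.
June 2009 — 1st Wednesday is June 3, 2009.
July 2009 — 1st Wednesday is July 1, 2009.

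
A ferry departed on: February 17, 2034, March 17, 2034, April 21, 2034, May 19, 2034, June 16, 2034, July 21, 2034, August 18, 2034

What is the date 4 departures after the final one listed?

These are Fridays at 28- or 35-day spacing (28, 35, 28, 28, 35, 28).
The pattern: 3rd Friday of the month.
3rd Friday of September 2034: September 15, 2034.
October 2034 — 3rd Friday is October 20, 2034.
3rd Friday of November 2034: November 17, 2034.
3rd Friday of December 2034: December 15, 2034.

December 15, 2034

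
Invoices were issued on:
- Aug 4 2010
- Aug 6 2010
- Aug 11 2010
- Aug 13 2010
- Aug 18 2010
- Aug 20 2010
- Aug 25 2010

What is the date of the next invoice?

Aug 27 2010

The gap pattern 2, 5, 2, 5, 2, 5 repeats every 2 events.
These are the Wednesdays and Fridays of each week.
Next Friday: Aug 27 2010.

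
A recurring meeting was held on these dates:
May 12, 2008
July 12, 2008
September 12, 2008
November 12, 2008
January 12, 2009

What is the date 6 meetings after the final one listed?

January 12, 2010

Gaps: 61, 62, 61, 61 days — not constant. Every event is on the 12th of the month.
Pattern: the 12th of every 2 months.
Next: March 2009 → March 12, 2009.
May 2009: May 12, 2009.
Next: July 2009 → July 12, 2009.
September 2009: September 12, 2009.
Next: November 2009 → November 12, 2009.
Next: January 2010 → January 12, 2010.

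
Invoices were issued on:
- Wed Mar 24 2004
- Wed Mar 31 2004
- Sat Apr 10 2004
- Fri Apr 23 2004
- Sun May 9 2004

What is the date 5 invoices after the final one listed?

Sat Sep 11 2004

Gaps: 7, 10, 13, 16 days — each gap is 3 larger than the previous one.
Next gap: 19 days. Sun May 9 2004 + 19 days = Fri May 28 2004.
Next gap: 22 days. Fri May 28 2004 + 22 days = Sat Jun 19 2004.
Next gap: 25 days. Sat Jun 19 2004 + 25 days = Wed Jul 14 2004.
Next gap: 28 days. Wed Jul 14 2004 + 28 days = Wed Aug 11 2004.
Next gap: 31 days. Wed Aug 11 2004 + 31 days = Sat Sep 11 2004.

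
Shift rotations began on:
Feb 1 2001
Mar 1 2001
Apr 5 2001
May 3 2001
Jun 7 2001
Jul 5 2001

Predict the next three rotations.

Gaps: 28, 35, 28, 35, 28 days — a mix of 28 and 35. Every date is a Thursday.
Each is the 1st Thursday of its month.
August 2001 — 1st Thursday is Aug 2 2001.
September 2001 — 1st Thursday is Sep 6 2001.
October 2001 — 1st Thursday is Oct 4 2001.

Aug 2 2001, Sep 6 2001, Oct 4 2001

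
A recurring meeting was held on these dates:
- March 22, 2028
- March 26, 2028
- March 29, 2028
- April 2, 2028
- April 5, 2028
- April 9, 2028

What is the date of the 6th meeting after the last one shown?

April 30, 2028

The gap pattern 4, 3, 4, 3, 4 repeats every 2 events.
These are the Wednesdays and Sundays of each week.
The following Wednesday is April 12, 2028.
Next Sunday: April 16, 2028.
The following Wednesday is April 19, 2028.
The following Sunday is April 23, 2028.
Next Wednesday: April 26, 2028.
Next Sunday: April 30, 2028.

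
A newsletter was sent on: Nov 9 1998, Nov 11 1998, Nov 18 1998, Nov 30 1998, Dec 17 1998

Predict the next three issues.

The spacing grows by 5 each time: 2, 7, 12, 17 days.
Next gap: 22 days. Dec 17 1998 + 22 days = Jan 8 1999.
Next gap: 27 days. Jan 8 1999 + 27 days = Feb 4 1999.
Next gap: 32 days. Feb 4 1999 + 32 days = Mar 8 1999.

Jan 8 1999, Feb 4 1999, Mar 8 1999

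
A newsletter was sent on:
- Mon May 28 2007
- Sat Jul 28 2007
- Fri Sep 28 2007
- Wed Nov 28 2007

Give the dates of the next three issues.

The day-of-month is always 28 (61, 62, 61 days between events).
So this recurs on the 28th of every 2 months.
January 2008: Mon Jan 28 2008.
March 2008: Fri Mar 28 2008.
May 2008: Wed May 28 2008.

Mon Jan 28 2008, Fri Mar 28 2008, Wed May 28 2008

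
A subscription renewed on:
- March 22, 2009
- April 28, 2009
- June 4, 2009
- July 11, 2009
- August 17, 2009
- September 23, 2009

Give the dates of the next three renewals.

The spacing is 37, 37, 37, 37, 37 days — always 37 days.
September 23, 2009 + 37 days = October 30, 2009.
October 30, 2009 + 37 days = December 6, 2009.
December 6, 2009 + 37 days = January 12, 2010.

October 30, 2009; December 6, 2009; January 12, 2010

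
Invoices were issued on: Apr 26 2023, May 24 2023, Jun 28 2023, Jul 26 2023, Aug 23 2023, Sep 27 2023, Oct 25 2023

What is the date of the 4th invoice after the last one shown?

Feb 28 2024

These are Wednesdays at 28- or 35-day spacing (28, 35, 28, 28, 35, 28).
The pattern: 4th Wednesday of the month.
4th Wednesday of November 2023: Nov 22 2023.
December 2023 — 4th Wednesday is Dec 27 2023.
January 2024 — 4th Wednesday is Jan 24 2024.
February 2024 — 4th Wednesday is Feb 28 2024.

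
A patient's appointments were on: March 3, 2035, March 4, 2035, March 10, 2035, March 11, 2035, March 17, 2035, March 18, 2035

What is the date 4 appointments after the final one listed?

Gaps: 1, 6, 1, 6, 1 days — not constant, but cyclic with period 2.
The events fall on every Saturday and Sunday.
Next Saturday: March 24, 2035.
Next Sunday: March 25, 2035.
Next Saturday: March 31, 2035.
The following Sunday is April 1, 2035.

April 1, 2035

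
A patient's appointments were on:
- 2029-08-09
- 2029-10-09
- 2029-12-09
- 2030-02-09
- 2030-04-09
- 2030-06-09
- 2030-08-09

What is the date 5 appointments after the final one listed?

Each date is the 9th; the gaps (61, 61, 62, 59, 61, 61) track the month lengths.
The rule is the 9th of every 2 months.
October 2030: 2030-10-09.
December 2030: 2030-12-09.
February 2031: 2031-02-09.
April 2031: 2031-04-09.
Next: June 2031 → 2031-06-09.

2031-06-09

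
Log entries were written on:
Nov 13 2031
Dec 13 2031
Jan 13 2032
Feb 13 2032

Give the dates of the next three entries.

The day-of-month is always 13 (30, 31, 31 days between events).
So this recurs on the 13th of each month.
March 2032: Mar 13 2032.
April 2032: Apr 13 2032.
May 2032: May 13 2032.

Mar 13 2032, Apr 13 2032, May 13 2032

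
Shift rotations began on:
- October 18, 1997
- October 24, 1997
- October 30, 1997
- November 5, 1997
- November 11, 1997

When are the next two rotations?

The spacing is 6, 6, 6, 6 days — always 6 days.
November 11, 1997 + 6 days = November 17, 1997.
November 17, 1997 + 6 days = November 23, 1997.

November 17, 1997; November 23, 1997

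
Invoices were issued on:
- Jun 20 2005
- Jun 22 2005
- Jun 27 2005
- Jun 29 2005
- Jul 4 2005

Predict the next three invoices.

Jul 6 2005, Jul 11 2005, Jul 13 2005

The gap pattern 2, 5, 2, 5 repeats every 2 events.
These are the Mondays and Wednesdays of each week.
The following Wednesday is Jul 6 2005.
Next Monday: Jul 11 2005.
The following Wednesday is Jul 13 2005.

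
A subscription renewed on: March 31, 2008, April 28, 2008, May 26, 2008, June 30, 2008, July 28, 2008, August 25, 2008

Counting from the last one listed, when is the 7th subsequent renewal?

Every date is a Monday; gaps 28, 28, 35, 28, 28 days.
Each is the last Monday of its month (at least one falls on the 29th or later, ruling out '4th Monday').
September 2008 ends with Monday September 29, 2008.
October 2008 ends with Monday October 27, 2008.
Last Monday of November 2008: November 24, 2008.
Last Monday of December 2008: December 29, 2008.
January 2009 ends with Monday January 26, 2009.
Last Monday of February 2009: February 23, 2009.
Last Monday of March 2009: March 30, 2009.

March 30, 2009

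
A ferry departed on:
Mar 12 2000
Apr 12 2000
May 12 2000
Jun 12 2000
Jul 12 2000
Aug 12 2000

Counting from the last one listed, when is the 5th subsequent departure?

Each date is the 12th; the gaps (31, 30, 31, 30, 31) track the month lengths.
The rule is the 12th of each month.
Next: September 2000 → Sep 12 2000.
Next: October 2000 → Oct 12 2000.
November 2000: Nov 12 2000.
Next: December 2000 → Dec 12 2000.
Next: January 2001 → Jan 12 2001.

Jan 12 2001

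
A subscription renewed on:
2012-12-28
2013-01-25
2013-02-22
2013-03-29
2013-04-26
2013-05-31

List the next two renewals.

2013-06-28, 2013-07-26

These are Fridays with 28, 28, 35, 28, 35-day gaps.
Each is the final Friday of its month — 2013-03-29 is past the 28th, so '4th Friday' doesn't fit.
June 2013 ends with Friday 2013-06-28.
July 2013 ends with Friday 2013-07-26.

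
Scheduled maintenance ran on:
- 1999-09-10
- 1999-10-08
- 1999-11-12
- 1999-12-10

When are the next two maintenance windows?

2000-01-14, 2000-02-11

These are Fridays at 28- or 35-day spacing (28, 35, 28).
The pattern: 2nd Friday of the month.
2nd Friday of January 2000: 2000-01-14.
2nd Friday of February 2000: 2000-02-11.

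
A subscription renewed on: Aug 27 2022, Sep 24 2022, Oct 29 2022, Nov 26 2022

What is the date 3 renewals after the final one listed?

Feb 25 2023

Every date is a Saturday; gaps 28, 35, 28 days.
Each is the last Saturday of its month (at least one falls on the 29th or later, ruling out '4th Saturday').
December 2022 ends with Saturday Dec 31 2022.
Last Saturday of January 2023: Jan 28 2023.
February 2023 ends with Saturday Feb 25 2023.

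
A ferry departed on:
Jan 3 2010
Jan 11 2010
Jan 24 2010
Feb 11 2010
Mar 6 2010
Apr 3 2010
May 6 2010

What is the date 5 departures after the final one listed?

Jan 1 2011

Gaps: 8, 13, 18, 23, 28, 33 days — each gap is 5 larger than the previous one.
Next gap: 38 days. May 6 2010 + 38 days = Jun 13 2010.
Next gap: 43 days. Jun 13 2010 + 43 days = Jul 26 2010.
Next gap: 48 days. Jul 26 2010 + 48 days = Sep 12 2010.
Next gap: 53 days. Sep 12 2010 + 53 days = Nov 4 2010.
Next gap: 58 days. Nov 4 2010 + 58 days = Jan 1 2011.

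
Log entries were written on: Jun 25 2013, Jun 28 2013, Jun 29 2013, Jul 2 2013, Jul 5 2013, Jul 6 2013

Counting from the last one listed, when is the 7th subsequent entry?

The gap pattern 3, 1, 3, 3, 1 repeats every 3 events.
These are the Tuesdays, Fridays and Saturdays of each week.
The following Tuesday is Jul 9 2013.
Next Friday: Jul 12 2013.
The following Saturday is Jul 13 2013.
Next Tuesday: Jul 16 2013.
Next Friday: Jul 19 2013.
The following Saturday is Jul 20 2013.
Next Tuesday: Jul 23 2013.

Jul 23 2013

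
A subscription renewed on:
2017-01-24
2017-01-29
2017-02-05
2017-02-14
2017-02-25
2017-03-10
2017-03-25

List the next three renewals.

2017-04-11, 2017-04-30, 2017-05-21

The spacing grows by 2 each time: 5, 7, 9, 11, 13, 15 days.
Next gap: 17 days. 2017-03-25 + 17 days = 2017-04-11.
Next gap: 19 days. 2017-04-11 + 19 days = 2017-04-30.
Next gap: 21 days. 2017-04-30 + 21 days = 2017-05-21.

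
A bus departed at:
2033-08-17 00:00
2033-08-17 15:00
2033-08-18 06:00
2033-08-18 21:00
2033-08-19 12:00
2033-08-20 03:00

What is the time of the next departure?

2033-08-20 18:00

Gaps: 15, 15, 15, 15, 15 hours — each event is 15 hours after the previous one.
2033-08-20 03:00 + 15 h = 2033-08-20 18:00.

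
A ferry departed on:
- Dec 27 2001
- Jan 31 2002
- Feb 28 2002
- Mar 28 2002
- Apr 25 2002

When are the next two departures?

All Thursdays; the gaps (35, 28, 28, 28) vary with month length.
This is the last Thursday of each month.
Last Thursday of May 2002: May 30 2002.
June 2002 ends with Thursday Jun 27 2002.

May 30 2002, Jun 27 2002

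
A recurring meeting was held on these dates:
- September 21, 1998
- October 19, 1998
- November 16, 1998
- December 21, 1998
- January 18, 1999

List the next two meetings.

February 15, 1999; March 15, 1999

These are Mondays at 28- or 35-day spacing (28, 28, 35, 28).
The pattern: 3rd Monday of the month.
3rd Monday of February 1999: February 15, 1999.
March 1999 — 3rd Monday is March 15, 1999.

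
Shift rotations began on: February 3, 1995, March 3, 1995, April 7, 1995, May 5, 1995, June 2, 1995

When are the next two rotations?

July 7, 1995; August 4, 1995

Gaps: 28, 35, 28, 28 days — a mix of 28 and 35. Every date is a Friday.
Each is the 1st Friday of its month.
July 1995 — 1st Friday is July 7, 1995.
1st Friday of August 1995: August 4, 1995.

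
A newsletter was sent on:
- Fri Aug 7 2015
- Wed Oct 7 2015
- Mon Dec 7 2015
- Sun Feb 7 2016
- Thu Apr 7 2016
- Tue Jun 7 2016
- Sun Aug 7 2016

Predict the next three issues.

Each date is the 7th; the gaps (61, 61, 62, 60, 61, 61) track the month lengths.
The rule is the 7th of every 2 months.
October 2016: Fri Oct 7 2016.
Next: December 2016 → Wed Dec 7 2016.
Next: February 2017 → Tue Feb 7 2017.

Fri Oct 7 2016, Wed Dec 7 2016, Tue Feb 7 2017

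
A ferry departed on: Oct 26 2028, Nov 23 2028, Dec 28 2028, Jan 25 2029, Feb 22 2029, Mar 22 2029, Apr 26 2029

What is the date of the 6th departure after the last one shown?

Oct 25 2029

All dates are Thursdays, 28, 35, 28, 28, 28, 35 days apart.
Specifically, the 4th Thursday of each month.
May 2029 — 4th Thursday is May 24 2029.
June 2029 — 4th Thursday is Jun 28 2029.
July 2029 — 4th Thursday is Jul 26 2029.
4th Thursday of August 2029: Aug 23 2029.
4th Thursday of September 2029: Sep 27 2029.
4th Thursday of October 2029: Oct 25 2029.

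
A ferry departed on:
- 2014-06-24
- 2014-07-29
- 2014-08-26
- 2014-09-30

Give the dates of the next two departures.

2014-10-28, 2014-11-25

Every date is a Tuesday; gaps 35, 28, 35 days.
Each is the last Tuesday of its month (at least one falls on the 29th or later, ruling out '4th Tuesday').
Last Tuesday of October 2014: 2014-10-28.
November 2014 ends with Tuesday 2014-11-25.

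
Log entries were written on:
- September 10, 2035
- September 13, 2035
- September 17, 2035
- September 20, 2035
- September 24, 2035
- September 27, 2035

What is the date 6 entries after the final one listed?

Every event lands on a Monday or Thursday (gaps cycle 3, 4, 3, 4, 3).
So the schedule is: every Monday and Thursday.
Next Monday: October 1, 2035.
The following Thursday is October 4, 2035.
The following Monday is October 8, 2035.
The following Thursday is October 11, 2035.
Next Monday: October 15, 2035.
Next Thursday: October 18, 2035.

October 18, 2035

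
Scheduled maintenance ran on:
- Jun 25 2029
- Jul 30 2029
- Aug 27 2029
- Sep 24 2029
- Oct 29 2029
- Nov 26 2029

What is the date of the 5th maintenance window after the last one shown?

Every date is a Monday; gaps 35, 28, 28, 35, 28 days.
Each is the last Monday of its month (at least one falls on the 29th or later, ruling out '4th Monday').
Last Monday of December 2029: Dec 31 2029.
January 2030 ends with Monday Jan 28 2030.
Last Monday of February 2030: Feb 25 2030.
Last Monday of March 2030: Mar 25 2030.
April 2030 ends with Monday Apr 29 2030.

Apr 29 2030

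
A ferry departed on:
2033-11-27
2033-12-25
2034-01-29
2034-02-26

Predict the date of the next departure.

2034-03-26

All Sundays; the gaps (28, 35, 28) vary with month length.
This is the last Sunday of each month.
March 2034 ends with Sunday 2034-03-26.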